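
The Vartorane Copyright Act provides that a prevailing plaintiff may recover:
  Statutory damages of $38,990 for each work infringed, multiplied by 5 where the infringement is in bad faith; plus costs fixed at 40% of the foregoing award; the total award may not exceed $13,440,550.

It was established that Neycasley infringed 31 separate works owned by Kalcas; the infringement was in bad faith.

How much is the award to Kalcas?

Statutory damages: 31 × $38,990 = $1,208,690
Multiplied by 5: 5 × $1,208,690 = $6,043,450
Costs: 40% of $6,043,450 = $2,417,380
Award plus costs: $6,043,450 + $2,417,380 = $8,460,830
Cap at $13,440,550: $8,460,830 is within the cap, no reduction.

$8,460,830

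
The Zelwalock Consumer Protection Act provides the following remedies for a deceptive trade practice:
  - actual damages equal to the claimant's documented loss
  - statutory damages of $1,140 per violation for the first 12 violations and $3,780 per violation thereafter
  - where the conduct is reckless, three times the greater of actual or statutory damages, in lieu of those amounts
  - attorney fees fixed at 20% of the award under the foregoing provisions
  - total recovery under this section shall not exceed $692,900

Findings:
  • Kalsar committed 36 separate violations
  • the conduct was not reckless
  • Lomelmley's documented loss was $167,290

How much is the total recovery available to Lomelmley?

First 12 violations: 12 × $1,140 = $13,680
Remaining violations: (36 − 12) × $3,780 = $90,720
Statutory damages: $13,680 + $90,720 = $104,400
Conduct not reckless: the in-lieu enhancement does not apply.
Actual plus statutory damages: $167,290 + $104,400 = $271,690
Attorney fees: 20% of $271,690 = $54,338
Total before cap: $271,690 + $54,338 = $326,028
Cap at $692,900: $326,028 is within the cap, no reduction.

$326,028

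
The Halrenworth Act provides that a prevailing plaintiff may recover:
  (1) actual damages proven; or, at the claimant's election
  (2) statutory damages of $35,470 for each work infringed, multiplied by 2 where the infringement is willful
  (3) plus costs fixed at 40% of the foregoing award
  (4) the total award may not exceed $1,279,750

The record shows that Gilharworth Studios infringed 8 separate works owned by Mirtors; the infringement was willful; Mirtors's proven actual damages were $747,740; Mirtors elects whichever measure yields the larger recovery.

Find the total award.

Statutory damages: 8 × $35,470 = $283,760
Doubled: 2 × $283,760 = $567,520
Greater of actual damages ($747,740) or enhanced statutory damages ($567,520): $747,740
Costs: 40% of $747,740 = $299,096
Award plus costs: $747,740 + $299,096 = $1,046,836
Cap at $1,279,750: $1,046,836 is within the cap, no reduction.

$1,046,836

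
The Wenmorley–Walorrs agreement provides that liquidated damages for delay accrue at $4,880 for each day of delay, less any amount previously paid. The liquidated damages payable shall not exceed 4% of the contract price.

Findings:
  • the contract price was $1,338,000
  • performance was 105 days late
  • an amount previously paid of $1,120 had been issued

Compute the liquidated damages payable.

$53,520

Per-day damages: 105 × $4,880 = $512,400
Less amount previously paid: $512,400 − $1,120 = $511,280
Cap: 4% of $1,338,000 = $53,520
Cap at $53,520: $511,280 exceeds the cap → $53,520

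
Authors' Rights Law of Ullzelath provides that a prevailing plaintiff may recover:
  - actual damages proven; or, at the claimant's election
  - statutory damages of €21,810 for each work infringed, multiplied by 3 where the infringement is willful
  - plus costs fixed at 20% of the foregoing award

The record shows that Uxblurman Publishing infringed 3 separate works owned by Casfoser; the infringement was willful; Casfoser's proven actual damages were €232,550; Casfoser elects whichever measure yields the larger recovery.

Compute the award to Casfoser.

Statutory damages: 3 × €21,810 = €65,430
Trebled: 3 × €65,430 = €196,290
Greater of actual damages (€232,550) or enhanced statutory damages (€196,290): €232,550
Costs: 20% of €232,550 = €46,510
Award plus costs: €232,550 + €46,510 = €279,060

Award: €279,060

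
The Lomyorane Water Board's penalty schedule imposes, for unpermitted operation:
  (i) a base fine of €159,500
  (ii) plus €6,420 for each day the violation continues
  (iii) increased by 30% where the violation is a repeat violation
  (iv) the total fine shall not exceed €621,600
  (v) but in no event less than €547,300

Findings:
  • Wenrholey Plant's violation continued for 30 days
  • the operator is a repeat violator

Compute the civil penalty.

Per-day component: 30 × €6,420 = €192,600
Base plus per-day: €159,500 + €192,600 = €352,100
Enhancement: 30% of €352,100 = €105,630
Enhanced fine: €352,100 + €105,630 = €457,730
Cap at €621,600: €457,730 is within the cap, no reduction.
Minimum €547,300: €457,730 is below the minimum → €547,300

€547,300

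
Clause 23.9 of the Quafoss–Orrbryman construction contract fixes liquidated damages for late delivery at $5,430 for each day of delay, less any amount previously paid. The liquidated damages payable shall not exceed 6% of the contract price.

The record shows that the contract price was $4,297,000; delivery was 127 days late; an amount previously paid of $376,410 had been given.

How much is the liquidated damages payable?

$257,820

Per-day damages: 127 × $5,430 = $689,610
Less amount previously paid: $689,610 − $376,410 = $313,200
Cap: 6% of $4,297,000 = $257,820
Cap at $257,820: $313,200 exceeds the cap → $257,820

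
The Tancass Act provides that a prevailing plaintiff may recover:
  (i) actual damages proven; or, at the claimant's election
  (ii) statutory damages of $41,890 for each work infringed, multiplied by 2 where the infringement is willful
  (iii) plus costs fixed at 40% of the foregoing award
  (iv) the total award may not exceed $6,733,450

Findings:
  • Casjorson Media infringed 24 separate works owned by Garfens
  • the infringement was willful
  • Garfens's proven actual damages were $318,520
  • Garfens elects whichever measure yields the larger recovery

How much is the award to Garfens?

Statutory damages: 24 × $41,890 = $1,005,360
Doubled: 2 × $1,005,360 = $2,010,720
Greater of actual damages ($318,520) or enhanced statutory damages ($2,010,720): $2,010,720
Costs: 40% of $2,010,720 = $804,288
Award plus costs: $2,010,720 + $804,288 = $2,815,008
Cap at $6,733,450: $2,815,008 is within the cap, no reduction.

$2,815,008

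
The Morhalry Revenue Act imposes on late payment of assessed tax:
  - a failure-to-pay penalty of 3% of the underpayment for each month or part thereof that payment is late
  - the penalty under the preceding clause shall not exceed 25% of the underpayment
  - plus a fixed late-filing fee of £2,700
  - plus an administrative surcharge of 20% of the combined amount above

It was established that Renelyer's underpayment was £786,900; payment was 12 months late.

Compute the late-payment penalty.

£239,310

Accrued rate: 3% × 12 = 36%, capped at 25% → 25%
Failure-to-pay penalty: 25% of £786,900 = £196,725
Penalty before surcharge: £196,725 + £2,700 = £199,425
Administrative surcharge: 20% of £199,425 = £39,885
Total penalty: £199,425 + £39,885 = £239,310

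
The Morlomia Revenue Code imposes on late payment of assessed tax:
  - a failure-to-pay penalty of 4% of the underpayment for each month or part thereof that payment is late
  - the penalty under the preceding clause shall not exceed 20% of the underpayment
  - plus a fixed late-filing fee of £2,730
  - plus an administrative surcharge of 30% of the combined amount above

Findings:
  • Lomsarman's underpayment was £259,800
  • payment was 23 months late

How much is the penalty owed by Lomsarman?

£71,097

Accrued rate: 4% × 23 = 92%, capped at 20% → 20%
Failure-to-pay penalty: 20% of £259,800 = £51,960
Penalty before surcharge: £51,960 + £2,730 = £54,690
Administrative surcharge: 30% of £54,690 = £16,407
Total penalty: £54,690 + £16,407 = £71,097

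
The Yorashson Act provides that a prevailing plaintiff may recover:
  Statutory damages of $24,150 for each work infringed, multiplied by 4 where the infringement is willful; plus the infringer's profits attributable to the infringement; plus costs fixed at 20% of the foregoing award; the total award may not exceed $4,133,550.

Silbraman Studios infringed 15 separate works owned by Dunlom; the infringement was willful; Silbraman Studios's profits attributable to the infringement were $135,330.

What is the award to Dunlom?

Statutory damages: 15 × $24,150 = $362,250
Multiplied by 4: 4 × $362,250 = $1,449,000
Combined award: $1,449,000 + $135,330 = $1,584,330
Costs: 20% of $1,584,330 = $316,866
Award plus costs: $1,584,330 + $316,866 = $1,901,196
Cap at $4,133,550: $1,901,196 is within the cap, no reduction.

$1,901,196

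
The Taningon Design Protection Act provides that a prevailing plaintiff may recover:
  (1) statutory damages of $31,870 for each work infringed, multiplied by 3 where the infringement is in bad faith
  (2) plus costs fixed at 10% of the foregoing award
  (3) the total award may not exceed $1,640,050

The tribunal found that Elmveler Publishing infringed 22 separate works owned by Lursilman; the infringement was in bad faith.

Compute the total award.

$1,640,050

Statutory damages: 22 × $31,870 = $701,140
Trebled: 3 × $701,140 = $2,103,420
Costs: 10% of $2,103,420 = $210,342
Award plus costs: $2,103,420 + $210,342 = $2,313,762
Cap at $1,640,050: $2,313,762 exceeds the cap → $1,640,050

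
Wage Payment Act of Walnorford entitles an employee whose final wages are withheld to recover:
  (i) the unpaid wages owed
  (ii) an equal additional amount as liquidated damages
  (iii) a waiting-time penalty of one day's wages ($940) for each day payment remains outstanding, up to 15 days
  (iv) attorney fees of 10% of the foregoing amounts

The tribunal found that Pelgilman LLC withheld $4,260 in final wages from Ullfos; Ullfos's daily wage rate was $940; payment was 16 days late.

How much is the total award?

$24,882

Liquidated damages (equal amount): $4,260
Penalty days: min(16, 15) = 15
Waiting-time penalty: 15 × $940 = $14,100
Subtotal: $4,260 + $4,260 + $14,100 = $22,620
Attorney fees: 10% of $22,620 = $2,262
Total award: $22,620 + $2,262 = $24,882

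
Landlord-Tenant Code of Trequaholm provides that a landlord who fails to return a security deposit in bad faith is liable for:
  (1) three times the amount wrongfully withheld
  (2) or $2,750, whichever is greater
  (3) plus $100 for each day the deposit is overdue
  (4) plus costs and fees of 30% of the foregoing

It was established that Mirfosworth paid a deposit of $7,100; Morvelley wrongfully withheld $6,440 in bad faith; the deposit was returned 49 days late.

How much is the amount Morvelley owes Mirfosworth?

Recovery: $31,486

Trebled: 3 × $6,440 = $19,320
Minimum $2,750: $19,320 meets the minimum, no increase.
Late-return penalty: 49 × $100 = $4,900
Damages plus late penalty: $19,320 + $4,900 = $24,220
Costs and fees: 30% of $24,220 = $7,266
Total recovery: $24,220 + $7,266 = $31,486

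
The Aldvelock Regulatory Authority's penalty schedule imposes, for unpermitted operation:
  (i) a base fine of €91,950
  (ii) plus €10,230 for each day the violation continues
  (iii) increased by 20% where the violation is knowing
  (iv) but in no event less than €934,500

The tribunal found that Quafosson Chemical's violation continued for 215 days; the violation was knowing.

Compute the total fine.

Per-day component: 215 × €10,230 = €2,199,450
Base plus per-day: €91,950 + €2,199,450 = €2,291,400
Enhancement: 20% of €2,291,400 = €458,280
Enhanced fine: €2,291,400 + €458,280 = €2,749,680
Minimum €934,500: €2,749,680 meets the minimum, no increase.

€2,749,680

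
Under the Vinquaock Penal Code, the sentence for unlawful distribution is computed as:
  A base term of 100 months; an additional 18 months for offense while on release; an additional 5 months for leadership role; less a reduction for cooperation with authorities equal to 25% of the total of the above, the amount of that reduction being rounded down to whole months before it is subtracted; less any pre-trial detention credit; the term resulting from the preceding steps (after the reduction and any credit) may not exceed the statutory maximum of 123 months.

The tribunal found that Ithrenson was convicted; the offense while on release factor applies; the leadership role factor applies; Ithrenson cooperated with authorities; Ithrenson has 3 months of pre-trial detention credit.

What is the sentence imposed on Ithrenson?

90 months

Offense while on release enhancement: +18 months
Leadership role enhancement: +5 months
Adjusted term: 100 months + 18 months + 5 months = 123 months
Cooperation with authorities reduction: 25% of 123 months = 30 months (rounded down)
After reduction: 123 − 30 = 93 months
Less pre-trial detention credit: 93 months − 3 months = 90 months
Cap at 123 months: 90 months is within the cap, no reduction.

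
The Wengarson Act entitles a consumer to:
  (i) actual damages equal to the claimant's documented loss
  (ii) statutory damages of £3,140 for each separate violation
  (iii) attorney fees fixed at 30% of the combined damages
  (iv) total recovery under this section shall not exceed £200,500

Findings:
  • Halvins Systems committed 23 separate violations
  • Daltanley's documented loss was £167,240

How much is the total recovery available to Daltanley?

Statutory damages: 23 × £3,140 = £72,220
Combined damages: £167,240 + £72,220 = £239,460
Attorney fees: 30% of £239,460 = £71,838
Total before cap: £239,460 + £71,838 = £311,298
Cap at £200,500: £311,298 exceeds the cap → £200,500

£200,500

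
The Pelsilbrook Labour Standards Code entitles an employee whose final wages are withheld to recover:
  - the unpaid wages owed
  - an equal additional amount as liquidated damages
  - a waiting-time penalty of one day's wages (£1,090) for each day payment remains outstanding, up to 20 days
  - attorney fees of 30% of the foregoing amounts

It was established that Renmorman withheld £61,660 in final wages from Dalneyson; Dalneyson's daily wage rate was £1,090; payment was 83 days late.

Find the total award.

£188,656

Liquidated damages (equal amount): £61,660
Penalty days: min(83, 20) = 20
Waiting-time penalty: 20 × £1,090 = £21,800
Subtotal: £61,660 + £61,660 + £21,800 = £145,120
Attorney fees: 30% of £145,120 = £43,536
Total award: £145,120 + £43,536 = £188,656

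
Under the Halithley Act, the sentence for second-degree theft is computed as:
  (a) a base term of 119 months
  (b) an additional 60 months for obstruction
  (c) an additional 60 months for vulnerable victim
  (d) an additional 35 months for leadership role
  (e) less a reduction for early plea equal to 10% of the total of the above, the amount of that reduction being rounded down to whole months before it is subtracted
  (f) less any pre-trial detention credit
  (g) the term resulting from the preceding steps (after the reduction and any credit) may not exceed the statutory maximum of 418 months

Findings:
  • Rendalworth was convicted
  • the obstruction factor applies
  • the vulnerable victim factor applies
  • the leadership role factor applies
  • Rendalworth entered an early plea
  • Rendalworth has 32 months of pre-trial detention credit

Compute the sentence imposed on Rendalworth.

Sentence: 215 months

Obstruction enhancement: +60 months
Vulnerable victim enhancement: +60 months
Leadership role enhancement: +35 months
Adjusted term: 119 months + 60 months + 60 months + 35 months = 274 months
Early plea reduction: 10% of 274 months = 27 months (rounded down)
After reduction: 274 − 27 = 247 months
Less pre-trial detention credit: 247 months − 32 months = 215 months
Cap at 418 months: 215 months is within the cap, no reduction.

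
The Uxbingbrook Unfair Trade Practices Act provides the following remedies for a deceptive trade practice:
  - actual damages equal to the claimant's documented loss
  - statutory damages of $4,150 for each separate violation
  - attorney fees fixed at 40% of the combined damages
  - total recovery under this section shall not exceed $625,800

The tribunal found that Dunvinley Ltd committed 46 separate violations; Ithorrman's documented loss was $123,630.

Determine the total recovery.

Statutory damages: 46 × $4,150 = $190,900
Combined damages: $123,630 + $190,900 = $314,530
Attorney fees: 40% of $314,530 = $125,812
Total before cap: $314,530 + $125,812 = $440,342
Cap at $625,800: $440,342 is within the cap, no reduction.

$440,342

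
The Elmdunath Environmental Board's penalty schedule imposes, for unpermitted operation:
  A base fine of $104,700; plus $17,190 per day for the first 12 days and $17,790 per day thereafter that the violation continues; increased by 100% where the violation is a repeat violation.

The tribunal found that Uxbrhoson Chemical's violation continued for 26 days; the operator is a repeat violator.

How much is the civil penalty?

First 12 days: 12 × $17,190 = $206,280
Remaining days: (26 − 12) × $17,790 = $249,060
Per-day component: $206,280 + $249,060 = $455,340
Base plus per-day: $104,700 + $455,340 = $560,040
Enhancement: 100% of $560,040 = $560,040
Enhanced fine: $560,040 + $560,040 = $1,120,080

$1,120,080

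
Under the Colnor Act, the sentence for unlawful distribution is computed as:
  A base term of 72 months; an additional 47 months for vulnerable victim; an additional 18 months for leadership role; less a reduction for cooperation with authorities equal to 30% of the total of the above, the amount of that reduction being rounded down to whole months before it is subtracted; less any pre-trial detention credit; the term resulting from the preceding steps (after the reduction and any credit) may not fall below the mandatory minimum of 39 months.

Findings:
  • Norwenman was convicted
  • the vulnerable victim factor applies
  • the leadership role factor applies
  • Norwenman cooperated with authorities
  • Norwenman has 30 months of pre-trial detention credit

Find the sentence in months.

66 months

Vulnerable victim enhancement: +47 months
Leadership role enhancement: +18 months
Adjusted term: 72 months + 47 months + 18 months = 137 months
Cooperation with authorities reduction: 30% of 137 months = 41 months (rounded down)
After reduction: 137 − 41 = 96 months
Less pre-trial detention credit: 96 months − 30 months = 66 months
Minimum 39 months: 66 months meets the minimum, no increase.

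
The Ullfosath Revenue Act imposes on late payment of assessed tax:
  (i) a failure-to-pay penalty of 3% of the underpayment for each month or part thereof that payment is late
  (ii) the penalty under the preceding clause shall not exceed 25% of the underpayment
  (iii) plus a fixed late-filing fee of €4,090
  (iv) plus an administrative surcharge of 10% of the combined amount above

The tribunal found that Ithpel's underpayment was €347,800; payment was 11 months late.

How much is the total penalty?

€100,144

Accrued rate: 3% × 11 = 33%, capped at 25% → 25%
Failure-to-pay penalty: 25% of €347,800 = €86,950
Penalty before surcharge: €86,950 + €4,090 = €91,040
Administrative surcharge: 10% of €91,040 = €9,104
Total penalty: €91,040 + €9,104 = €100,144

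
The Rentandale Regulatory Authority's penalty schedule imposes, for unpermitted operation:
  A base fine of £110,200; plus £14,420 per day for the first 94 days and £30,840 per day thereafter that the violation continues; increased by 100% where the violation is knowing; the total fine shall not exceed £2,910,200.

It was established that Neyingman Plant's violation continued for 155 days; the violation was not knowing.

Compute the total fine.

First 94 days: 94 × £14,420 = £1,355,480
Remaining days: (155 − 94) × £30,840 = £1,881,240
Per-day component: £1,355,480 + £1,881,240 = £3,236,720
Base plus per-day: £110,200 + £3,236,720 = £3,346,920
The violation was not knowing: no 100% increase.
Cap at £2,910,200: £3,346,920 exceeds the cap → £2,910,200

£2,910,200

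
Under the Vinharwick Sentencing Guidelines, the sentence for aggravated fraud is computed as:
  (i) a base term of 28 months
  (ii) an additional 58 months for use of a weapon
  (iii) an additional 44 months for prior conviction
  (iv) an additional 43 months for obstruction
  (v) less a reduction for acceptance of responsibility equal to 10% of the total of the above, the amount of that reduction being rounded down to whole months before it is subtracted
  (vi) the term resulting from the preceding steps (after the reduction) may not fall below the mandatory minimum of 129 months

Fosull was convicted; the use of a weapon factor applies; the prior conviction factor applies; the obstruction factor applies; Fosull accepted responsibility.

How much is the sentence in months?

156 months

Use of a weapon enhancement: +58 months
Prior conviction enhancement: +44 months
Obstruction enhancement: +43 months
Adjusted term: 28 months + 58 months + 44 months + 43 months = 173 months
Acceptance of responsibility reduction: 10% of 173 months = 17 months (rounded down)
After reduction: 173 − 17 = 156 months
Minimum 129 months: 156 months meets the minimum, no increase.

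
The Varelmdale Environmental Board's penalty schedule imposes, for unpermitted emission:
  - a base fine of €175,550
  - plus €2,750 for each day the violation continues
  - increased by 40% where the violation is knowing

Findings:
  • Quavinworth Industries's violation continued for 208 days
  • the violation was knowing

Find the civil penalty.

€1,046,570

Per-day component: 208 × €2,750 = €572,000
Base plus per-day: €175,550 + €572,000 = €747,550
Enhancement: 40% of €747,550 = €299,020
Enhanced fine: €747,550 + €299,020 = €1,046,570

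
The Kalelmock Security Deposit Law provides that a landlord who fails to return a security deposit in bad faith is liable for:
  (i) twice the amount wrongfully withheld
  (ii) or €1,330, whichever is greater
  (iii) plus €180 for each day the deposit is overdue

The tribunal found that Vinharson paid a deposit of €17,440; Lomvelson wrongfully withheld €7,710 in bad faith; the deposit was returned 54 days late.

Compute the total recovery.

€25,140

Doubled: 2 × €7,710 = €15,420
Minimum €1,330: €15,420 meets the minimum, no increase.
Late-return penalty: 54 × €180 = €9,720
Damages plus late penalty: €15,420 + €9,720 = €25,140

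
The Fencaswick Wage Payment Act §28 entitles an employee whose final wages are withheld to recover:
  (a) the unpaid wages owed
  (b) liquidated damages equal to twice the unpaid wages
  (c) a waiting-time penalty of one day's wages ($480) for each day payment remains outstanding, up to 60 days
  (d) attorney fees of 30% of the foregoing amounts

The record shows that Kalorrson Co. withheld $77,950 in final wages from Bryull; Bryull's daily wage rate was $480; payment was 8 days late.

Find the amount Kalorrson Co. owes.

$308,997

Doubled: 2 × $77,950 = $155,900
Penalty days: min(8, 60) = 8
Waiting-time penalty: 8 × $480 = $3,840
Subtotal: $77,950 + $155,900 + $3,840 = $237,690
Attorney fees: 30% of $237,690 = $71,307
Total award: $237,690 + $71,307 = $308,997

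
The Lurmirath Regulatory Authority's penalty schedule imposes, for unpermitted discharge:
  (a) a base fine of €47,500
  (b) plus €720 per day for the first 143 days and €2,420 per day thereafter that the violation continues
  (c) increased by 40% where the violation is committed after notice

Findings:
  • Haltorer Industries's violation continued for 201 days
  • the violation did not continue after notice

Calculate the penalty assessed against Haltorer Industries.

€290,820

First 143 days: 143 × €720 = €102,960
Remaining days: (201 − 143) × €2,420 = €140,360
Per-day component: €102,960 + €140,360 = €243,320
Base plus per-day: €47,500 + €243,320 = €290,820
The violation did not continue after notice: no 40% increase.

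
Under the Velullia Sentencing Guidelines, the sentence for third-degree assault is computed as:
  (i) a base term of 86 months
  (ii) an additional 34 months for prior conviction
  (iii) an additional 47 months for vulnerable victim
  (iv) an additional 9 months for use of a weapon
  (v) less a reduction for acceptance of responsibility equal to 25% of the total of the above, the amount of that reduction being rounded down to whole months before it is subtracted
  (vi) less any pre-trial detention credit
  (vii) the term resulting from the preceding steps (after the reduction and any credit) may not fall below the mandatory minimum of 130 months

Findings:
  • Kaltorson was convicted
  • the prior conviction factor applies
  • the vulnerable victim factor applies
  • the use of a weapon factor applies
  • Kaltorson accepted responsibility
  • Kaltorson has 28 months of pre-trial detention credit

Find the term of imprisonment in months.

Sentence: 130 months

Prior conviction enhancement: +34 months
Vulnerable victim enhancement: +47 months
Use of a weapon enhancement: +9 months
Adjusted term: 86 months + 34 months + 47 months + 9 months = 176 months
Acceptance of responsibility reduction: 25% of 176 months = 44 months (rounded down)
After reduction: 176 − 44 = 132 months
Less pre-trial detention credit: 132 months − 28 months = 104 months
Minimum 130 months: 104 months is below the minimum → 130 months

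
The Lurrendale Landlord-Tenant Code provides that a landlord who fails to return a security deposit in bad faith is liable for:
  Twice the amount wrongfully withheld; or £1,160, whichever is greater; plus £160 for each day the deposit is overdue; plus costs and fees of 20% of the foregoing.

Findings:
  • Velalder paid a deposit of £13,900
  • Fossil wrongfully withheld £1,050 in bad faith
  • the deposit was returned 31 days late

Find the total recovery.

£8,472

Doubled: 2 × £1,050 = £2,100
Minimum £1,160: £2,100 meets the minimum, no increase.
Late-return penalty: 31 × £160 = £4,960
Damages plus late penalty: £2,100 + £4,960 = £7,060
Costs and fees: 20% of £7,060 = £1,412
Total recovery: £7,060 + £1,412 = £8,472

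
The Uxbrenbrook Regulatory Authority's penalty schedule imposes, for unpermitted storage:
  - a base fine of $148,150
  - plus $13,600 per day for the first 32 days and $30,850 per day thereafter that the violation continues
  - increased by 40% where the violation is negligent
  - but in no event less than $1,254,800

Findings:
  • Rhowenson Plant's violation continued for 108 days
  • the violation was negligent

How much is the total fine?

First 32 days: 32 × $13,600 = $435,200
Remaining days: (108 − 32) × $30,850 = $2,344,600
Per-day component: $435,200 + $2,344,600 = $2,779,800
Base plus per-day: $148,150 + $2,779,800 = $2,927,950
Enhancement: 40% of $2,927,950 = $1,171,180
Enhanced fine: $2,927,950 + $1,171,180 = $4,099,130
Minimum $1,254,800: $4,099,130 meets the minimum, no increase.

Civil penalty: $4,099,130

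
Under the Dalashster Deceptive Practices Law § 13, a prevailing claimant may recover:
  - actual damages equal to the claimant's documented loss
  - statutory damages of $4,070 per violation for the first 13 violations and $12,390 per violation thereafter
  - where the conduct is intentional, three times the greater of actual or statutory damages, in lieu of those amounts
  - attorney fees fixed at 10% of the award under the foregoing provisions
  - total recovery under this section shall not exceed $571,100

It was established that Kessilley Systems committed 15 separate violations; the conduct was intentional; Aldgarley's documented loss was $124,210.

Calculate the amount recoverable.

$409,893

First 13 violations: 13 × $4,070 = $52,910
Remaining violations: (15 − 13) × $12,390 = $24,780
Statutory damages: $52,910 + $24,780 = $77,690
Greater of actual damages ($124,210) or statutory damages ($77,690): $124,210
Trebled: 3 × $124,210 = $372,630
Attorney fees: 10% of $372,630 = $37,263
Total before cap: $372,630 + $37,263 = $409,893
Cap at $571,100: $409,893 is within the cap, no reduction.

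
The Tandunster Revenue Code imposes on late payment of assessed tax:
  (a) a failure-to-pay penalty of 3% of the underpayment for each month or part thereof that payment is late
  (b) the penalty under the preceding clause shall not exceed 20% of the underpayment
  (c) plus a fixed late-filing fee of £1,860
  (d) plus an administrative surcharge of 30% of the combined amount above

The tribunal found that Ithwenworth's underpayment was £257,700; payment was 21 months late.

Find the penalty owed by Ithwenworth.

£69,420

Accrued rate: 3% × 21 = 63%, capped at 20% → 20%
Failure-to-pay penalty: 20% of £257,700 = £51,540
Penalty before surcharge: £51,540 + £1,860 = £53,400
Administrative surcharge: 30% of £53,400 = £16,020
Total penalty: £53,400 + £16,020 = £69,420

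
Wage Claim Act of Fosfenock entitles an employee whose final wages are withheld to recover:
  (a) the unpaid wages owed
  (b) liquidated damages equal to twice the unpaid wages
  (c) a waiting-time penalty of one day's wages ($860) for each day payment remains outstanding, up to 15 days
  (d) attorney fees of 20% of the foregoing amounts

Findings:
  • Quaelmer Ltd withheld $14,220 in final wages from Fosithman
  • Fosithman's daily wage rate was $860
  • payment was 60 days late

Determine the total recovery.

$66,672

Doubled: 2 × $14,220 = $28,440
Penalty days: min(60, 15) = 15
Waiting-time penalty: 15 × $860 = $12,900
Subtotal: $14,220 + $28,440 + $12,900 = $55,560
Attorney fees: 20% of $55,560 = $11,112
Total award: $55,560 + $11,112 = $66,672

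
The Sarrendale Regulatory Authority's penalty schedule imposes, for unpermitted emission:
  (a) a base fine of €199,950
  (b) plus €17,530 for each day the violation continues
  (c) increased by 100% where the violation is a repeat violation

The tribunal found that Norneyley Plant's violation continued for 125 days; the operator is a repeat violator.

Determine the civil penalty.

Civil penalty: €4,782,400

Per-day component: 125 × €17,530 = €2,191,250
Base plus per-day: €199,950 + €2,191,250 = €2,391,200
Enhancement: 100% of €2,391,200 = €2,391,200
Enhanced fine: €2,391,200 + €2,391,200 = €4,782,400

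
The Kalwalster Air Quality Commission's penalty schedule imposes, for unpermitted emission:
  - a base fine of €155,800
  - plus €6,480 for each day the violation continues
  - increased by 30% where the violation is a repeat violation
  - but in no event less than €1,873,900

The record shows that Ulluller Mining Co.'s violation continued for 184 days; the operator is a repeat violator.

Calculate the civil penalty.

Per-day component: 184 × €6,480 = €1,192,320
Base plus per-day: €155,800 + €1,192,320 = €1,348,120
Enhancement: 30% of €1,348,120 = €404,436
Enhanced fine: €1,348,120 + €404,436 = €1,752,556
Minimum €1,873,900: €1,752,556 is below the minimum → €1,873,900

Civil penalty: €1,873,900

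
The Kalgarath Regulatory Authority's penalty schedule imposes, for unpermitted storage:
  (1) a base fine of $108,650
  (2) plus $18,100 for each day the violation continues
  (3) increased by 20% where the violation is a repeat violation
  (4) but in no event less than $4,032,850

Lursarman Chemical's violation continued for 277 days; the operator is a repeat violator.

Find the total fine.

Per-day component: 277 × $18,100 = $5,013,700
Base plus per-day: $108,650 + $5,013,700 = $5,122,350
Enhancement: 20% of $5,122,350 = $1,024,470
Enhanced fine: $5,122,350 + $1,024,470 = $6,146,820
Minimum $4,032,850: $6,146,820 meets the minimum, no increase.

Civil penalty: $6,146,820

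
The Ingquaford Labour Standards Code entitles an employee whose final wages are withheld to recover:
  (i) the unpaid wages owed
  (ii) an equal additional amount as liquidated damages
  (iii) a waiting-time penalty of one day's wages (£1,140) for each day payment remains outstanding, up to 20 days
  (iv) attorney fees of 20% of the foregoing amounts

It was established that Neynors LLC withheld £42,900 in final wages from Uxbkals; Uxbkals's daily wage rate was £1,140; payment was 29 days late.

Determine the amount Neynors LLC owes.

Liquidated damages (equal amount): £42,900
Penalty days: min(29, 20) = 20
Waiting-time penalty: 20 × £1,140 = £22,800
Subtotal: £42,900 + £42,900 + £22,800 = £108,600
Attorney fees: 20% of £108,600 = £21,720
Total award: £108,600 + £21,720 = £130,320

Total award: £130,320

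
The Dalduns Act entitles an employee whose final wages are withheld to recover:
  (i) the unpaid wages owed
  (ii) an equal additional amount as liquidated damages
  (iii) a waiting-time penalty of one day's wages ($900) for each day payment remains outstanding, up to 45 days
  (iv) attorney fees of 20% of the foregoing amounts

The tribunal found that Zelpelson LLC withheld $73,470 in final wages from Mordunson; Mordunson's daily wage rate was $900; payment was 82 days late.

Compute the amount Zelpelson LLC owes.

$224,928

Liquidated damages (equal amount): $73,470
Penalty days: min(82, 45) = 45
Waiting-time penalty: 45 × $900 = $40,500
Subtotal: $73,470 + $73,470 + $40,500 = $187,440
Attorney fees: 20% of $187,440 = $37,488
Total award: $187,440 + $37,488 = $224,928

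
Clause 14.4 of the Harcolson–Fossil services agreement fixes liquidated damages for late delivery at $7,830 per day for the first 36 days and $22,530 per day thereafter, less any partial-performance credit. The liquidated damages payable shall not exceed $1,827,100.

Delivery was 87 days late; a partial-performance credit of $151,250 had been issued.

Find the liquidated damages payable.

First 36 days: 36 × $7,830 = $281,880
Remaining days: (87 − 36) × $22,530 = $1,149,030
Accrued per-day damages: $281,880 + $1,149,030 = $1,430,910
Less partial-performance credit: $1,430,910 − $151,250 = $1,279,660
Cap at $1,827,100: $1,279,660 is within the cap, no reduction.

$1,279,660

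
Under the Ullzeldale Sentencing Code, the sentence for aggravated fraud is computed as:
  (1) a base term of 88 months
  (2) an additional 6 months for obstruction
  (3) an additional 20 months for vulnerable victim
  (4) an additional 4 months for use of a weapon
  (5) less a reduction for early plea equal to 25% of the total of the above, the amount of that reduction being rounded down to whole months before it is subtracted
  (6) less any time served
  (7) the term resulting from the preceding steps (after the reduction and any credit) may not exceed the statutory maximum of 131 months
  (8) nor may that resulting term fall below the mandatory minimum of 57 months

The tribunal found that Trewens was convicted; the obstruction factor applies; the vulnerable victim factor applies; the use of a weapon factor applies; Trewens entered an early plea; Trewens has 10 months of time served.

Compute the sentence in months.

79 months

Obstruction enhancement: +6 months
Vulnerable victim enhancement: +20 months
Use of a weapon enhancement: +4 months
Adjusted term: 88 months + 6 months + 20 months + 4 months = 118 months
Early plea reduction: 25% of 118 months = 29 months (rounded down)
After reduction: 118 − 29 = 89 months
Less time served: 89 months − 10 months = 79 months
Cap at 131 months: 79 months is within the cap, no reduction.
Minimum 57 months: 79 months meets the minimum, no increase.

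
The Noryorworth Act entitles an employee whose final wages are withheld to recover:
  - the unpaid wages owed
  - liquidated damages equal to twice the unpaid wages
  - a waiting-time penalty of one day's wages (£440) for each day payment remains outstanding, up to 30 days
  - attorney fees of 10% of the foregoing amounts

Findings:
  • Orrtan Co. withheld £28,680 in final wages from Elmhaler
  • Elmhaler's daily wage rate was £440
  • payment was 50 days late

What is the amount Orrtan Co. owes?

£109,164

Doubled: 2 × £28,680 = £57,360
Penalty days: min(50, 30) = 30
Waiting-time penalty: 30 × £440 = £13,200
Subtotal: £28,680 + £57,360 + £13,200 = £99,240
Attorney fees: 10% of £99,240 = £9,924
Total award: £99,240 + £9,924 = £109,164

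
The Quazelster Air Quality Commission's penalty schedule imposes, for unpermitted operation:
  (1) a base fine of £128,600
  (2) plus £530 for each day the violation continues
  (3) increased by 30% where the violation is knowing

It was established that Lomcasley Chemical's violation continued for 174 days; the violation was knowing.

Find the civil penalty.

£287,066

Per-day component: 174 × £530 = £92,220
Base plus per-day: £128,600 + £92,220 = £220,820
Enhancement: 30% of £220,820 = £66,246
Enhanced fine: £220,820 + £66,246 = £287,066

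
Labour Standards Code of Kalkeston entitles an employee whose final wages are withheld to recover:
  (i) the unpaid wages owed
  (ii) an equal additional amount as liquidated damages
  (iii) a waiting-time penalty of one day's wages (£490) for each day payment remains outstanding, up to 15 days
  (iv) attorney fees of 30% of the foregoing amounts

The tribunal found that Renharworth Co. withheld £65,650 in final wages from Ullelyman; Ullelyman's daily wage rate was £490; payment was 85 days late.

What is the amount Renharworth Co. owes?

Liquidated damages (equal amount): £65,650
Penalty days: min(85, 15) = 15
Waiting-time penalty: 15 × £490 = £7,350
Subtotal: £65,650 + £65,650 + £7,350 = £138,650
Attorney fees: 30% of £138,650 = £41,595
Total award: £138,650 + £41,595 = £180,245

£180,245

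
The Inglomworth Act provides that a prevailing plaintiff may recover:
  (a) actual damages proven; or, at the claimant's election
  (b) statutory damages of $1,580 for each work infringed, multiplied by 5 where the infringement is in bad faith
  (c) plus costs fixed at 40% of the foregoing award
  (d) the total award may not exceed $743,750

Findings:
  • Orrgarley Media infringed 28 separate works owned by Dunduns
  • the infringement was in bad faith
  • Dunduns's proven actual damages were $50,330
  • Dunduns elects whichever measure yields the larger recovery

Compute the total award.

Statutory damages: 28 × $1,580 = $44,240
Multiplied by 5: 5 × $44,240 = $221,200
Greater of actual damages ($50,330) or enhanced statutory damages ($221,200): $221,200
Costs: 40% of $221,200 = $88,480
Award plus costs: $221,200 + $88,480 = $309,680
Cap at $743,750: $309,680 is within the cap, no reduction.

$309,680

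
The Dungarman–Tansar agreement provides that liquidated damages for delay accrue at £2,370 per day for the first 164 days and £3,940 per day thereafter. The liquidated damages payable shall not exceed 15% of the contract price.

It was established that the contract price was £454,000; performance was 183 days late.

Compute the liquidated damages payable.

£68,100

First 164 days: 164 × £2,370 = £388,680
Remaining days: (183 − 164) × £3,940 = £74,860
Accrued per-day damages: £388,680 + £74,860 = £463,540
Cap: 15% of £454,000 = £68,100
Cap at £68,100: £463,540 exceeds the cap → £68,100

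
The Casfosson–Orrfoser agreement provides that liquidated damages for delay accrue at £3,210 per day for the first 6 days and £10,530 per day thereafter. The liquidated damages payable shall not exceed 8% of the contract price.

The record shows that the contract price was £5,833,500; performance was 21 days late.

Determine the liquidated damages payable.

£177,210

First 6 days: 6 × £3,210 = £19,260
Remaining days: (21 − 6) × £10,530 = £157,950
Accrued per-day damages: £19,260 + £157,950 = £177,210
Cap: 8% of £5,833,500 = £466,680
Cap at £466,680: £177,210 is within the cap, no reduction.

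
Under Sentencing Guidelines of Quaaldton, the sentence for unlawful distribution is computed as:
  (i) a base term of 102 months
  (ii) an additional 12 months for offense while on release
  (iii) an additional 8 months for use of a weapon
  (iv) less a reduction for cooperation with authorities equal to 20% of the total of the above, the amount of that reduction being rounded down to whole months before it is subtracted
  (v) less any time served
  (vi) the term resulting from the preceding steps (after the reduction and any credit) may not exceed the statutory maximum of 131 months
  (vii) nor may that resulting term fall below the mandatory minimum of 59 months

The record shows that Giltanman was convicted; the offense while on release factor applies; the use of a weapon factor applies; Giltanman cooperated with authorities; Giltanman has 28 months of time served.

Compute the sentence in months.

Sentence: 70 months

Offense while on release enhancement: +12 months
Use of a weapon enhancement: +8 months
Adjusted term: 102 months + 12 months + 8 months = 122 months
Cooperation with authorities reduction: 20% of 122 months = 24 months (rounded down)
After reduction: 122 − 24 = 98 months
Less time served: 98 months − 28 months = 70 months
Cap at 131 months: 70 months is within the cap, no reduction.
Minimum 59 months: 70 months meets the minimum, no increase.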